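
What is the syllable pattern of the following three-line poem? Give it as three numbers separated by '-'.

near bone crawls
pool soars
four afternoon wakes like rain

3-2-7

Line 1: "near bone crawls": 1+1+1 = 3
Line 2: "pool soars": 1+1 = 2
Line 3: "four afternoon wakes like rain": 1+3+1+1+1 = 7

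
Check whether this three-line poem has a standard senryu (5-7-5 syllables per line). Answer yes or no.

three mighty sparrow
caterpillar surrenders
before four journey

Line 1: three (1), mighty (2), sparrow (2) → 5 ✓
Line 2: caterpillar (4), surrenders (3) → 7 ✓
Line 3: before (2), four (1), journey (2) → 5 ✓

Yes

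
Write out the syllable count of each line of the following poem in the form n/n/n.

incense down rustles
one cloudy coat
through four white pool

5/4/4

Line 1: "incense down rustles": 2+1+2 = 5
Line 2: "one cloudy coat": 1+2+1 = 4
Line 3: "through four white pool": 1+1+1+1 = 4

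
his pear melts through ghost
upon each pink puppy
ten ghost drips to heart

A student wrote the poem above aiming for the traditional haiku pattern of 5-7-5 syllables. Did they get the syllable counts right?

No

Line 1: his (1), pear (1), melts (1), through (1), ghost (1) → 5 ✓
Line 2: upon (2), each (1), pink (1), puppy (2) → 6 (expected 7)
Line 3: ten (1), ghost (1), drips (1), to (1), heart (1) → 5 ✓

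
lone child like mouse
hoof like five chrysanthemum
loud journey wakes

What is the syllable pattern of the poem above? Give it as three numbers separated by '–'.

Line 1: "lone child like mouse": 1+1+1+1 = 4
Line 2: "hoof like five chrysanthemum": 1+1+1+4 = 7
Line 3: "loud journey wakes": 1+2+1 = 4

4–7–4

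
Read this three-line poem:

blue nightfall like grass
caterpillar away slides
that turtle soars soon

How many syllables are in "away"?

2

"away" has 2 syllables.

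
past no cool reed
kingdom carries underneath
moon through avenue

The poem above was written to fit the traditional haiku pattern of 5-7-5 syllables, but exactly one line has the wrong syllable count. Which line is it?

Line 1: past (1), no (1), cool (1), reed (1) → 4 (expected 5)
Line 2: kingdom (2), carries (2), underneath (3) → 7 ✓
Line 3: moon (1), through (1), avenue (3) → 5 ✓

Line 1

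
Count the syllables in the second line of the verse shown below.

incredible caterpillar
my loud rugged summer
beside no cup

6

The second line: my(1) + loud(1) + rugged(2) + summer(2) = 6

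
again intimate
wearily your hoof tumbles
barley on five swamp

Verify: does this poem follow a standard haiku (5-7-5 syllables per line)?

Yes

Line 1: again(2) + intimate(3) = 5 ✓
Line 2: wearily(3) + your(1) + hoof(1) + tumbles(2) = 7 ✓
Line 3: barley(2) + on(1) + five(1) + swamp(1) = 5 ✓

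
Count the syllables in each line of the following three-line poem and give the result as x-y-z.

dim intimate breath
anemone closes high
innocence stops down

Line 1: dim(1) + intimate(3) + breath(1) = 5
Line 2: anemone(4) + closes(2) + high(1) = 7
Line 3: innocence(3) + stops(1) + down(1) = 5

5-7-5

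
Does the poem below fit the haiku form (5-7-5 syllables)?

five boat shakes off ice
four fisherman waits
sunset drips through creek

No

Line 1: "five boat shakes off ice": 1+1+1+1+1 = 5 ✓
Line 2: "four fisherman waits": 1+3+1 = 5 (expected 7)
Line 3: "sunset drips through creek": 2+1+1+1 = 5 ✓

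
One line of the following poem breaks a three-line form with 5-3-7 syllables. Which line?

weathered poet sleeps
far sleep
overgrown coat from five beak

Line 1: weathered(2) + poet(2) + sleeps(1) = 5 ✓
Line 2: far(1) + sleep(1) = 2 (expected 3)
Line 3: overgrown(3) + coat(1) + from(1) + five(1) + beak(1) = 7 ✓

Line 2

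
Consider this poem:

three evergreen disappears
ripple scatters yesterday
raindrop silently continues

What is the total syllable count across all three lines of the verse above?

22

Line 1: "three evergreen disappears": 1+3+3 = 7
Line 2: "ripple scatters yesterday": 2+2+3 = 7
Line 3: "raindrop silently continues": 2+3+3 = 8
Total: 7 + 7 + 8 = 22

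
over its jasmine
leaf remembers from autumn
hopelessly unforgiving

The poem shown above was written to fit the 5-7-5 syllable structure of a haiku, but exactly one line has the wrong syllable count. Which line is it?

Line 3

Line 1: over (2), its (1), jasmine (2) → 5 ✓
Line 2: leaf (1), remembers (3), from (1), autumn (2) → 7 ✓
Line 3: hopelessly (3), unforgiving (4) → 7 (expected 5)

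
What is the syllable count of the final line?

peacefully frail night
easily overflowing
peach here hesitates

5

The final line: "peach here hesitates": 1+1+3 = 5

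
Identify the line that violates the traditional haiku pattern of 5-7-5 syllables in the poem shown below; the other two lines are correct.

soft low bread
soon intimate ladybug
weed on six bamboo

Line 1: soft (1), low (1), bread (1) → 3 (expected 5)
Line 2: soon (1), intimate (3), ladybug (3) → 7 ✓
Line 3: weed (1), on (1), six (1), bamboo (2) → 5 ✓

Line 1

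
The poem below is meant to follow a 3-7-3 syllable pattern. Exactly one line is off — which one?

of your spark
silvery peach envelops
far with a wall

Line 3

Line 1: of (1), your (1), spark (1) → 3 ✓
Line 2: silvery (3), peach (1), envelops (3) → 7 ✓
Line 3: far (1), with (1), a (1), wall (1) → 4 (expected 3)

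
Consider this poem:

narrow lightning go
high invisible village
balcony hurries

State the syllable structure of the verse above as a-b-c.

5-7-5

Line 1: "narrow lightning go": 2+2+1 = 5
Line 2: "high invisible village": 1+4+2 = 7
Line 3: "balcony hurries": 3+2 = 5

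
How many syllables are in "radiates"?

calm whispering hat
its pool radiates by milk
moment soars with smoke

3

"radiates" has 3 syllables.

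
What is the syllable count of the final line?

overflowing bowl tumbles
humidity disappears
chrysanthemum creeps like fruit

The final line: chrysanthemum (4), creeps (1), like (1), fruit (1) → 7

7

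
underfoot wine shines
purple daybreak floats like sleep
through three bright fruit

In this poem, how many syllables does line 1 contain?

Line 1: "underfoot wine shines": 3+1+1 = 5

5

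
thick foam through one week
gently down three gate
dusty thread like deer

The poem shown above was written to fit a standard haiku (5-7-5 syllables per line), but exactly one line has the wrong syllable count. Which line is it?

The second line

Line 1: thick (1), foam (1), through (1), one (1), week (1) → 5 ✓
Line 2: gently (2), down (1), three (1), gate (1) → 5 (expected 7)
Line 3: dusty (2), thread (1), like (1), deer (1) → 5 ✓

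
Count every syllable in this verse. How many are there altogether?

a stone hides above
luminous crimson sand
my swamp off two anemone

Line 1: a (1), stone (1), hides (1), above (2) → 5
Line 2: luminous (3), crimson (2), sand (1) → 6
Line 3: my (1), swamp (1), off (1), two (1), anemone (4) → 8
Total: 5 + 6 + 8 = 19

19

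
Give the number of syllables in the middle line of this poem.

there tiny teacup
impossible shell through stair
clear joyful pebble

The middle line: "impossible shell through stair": 4+1+1+1 = 7

7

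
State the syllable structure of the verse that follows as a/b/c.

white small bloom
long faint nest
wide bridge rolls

3/3/3

Line 1: white (1), small (1), bloom (1) → 3
Line 2: long (1), faint (1), nest (1) → 3
Line 3: wide (1), bridge (1), rolls (1) → 3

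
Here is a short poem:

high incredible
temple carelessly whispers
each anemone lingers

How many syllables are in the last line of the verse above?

7

The last line: "each anemone lingers": 1+4+2 = 7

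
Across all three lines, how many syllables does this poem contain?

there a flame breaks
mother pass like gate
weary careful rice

Line 1: there (1), a (1), flame (1), breaks (1) → 4
Line 2: mother (2), pass (1), like (1), gate (1) → 5
Line 3: weary (2), careful (2), rice (1) → 5
Total: 4 + 5 + 5 = 14

14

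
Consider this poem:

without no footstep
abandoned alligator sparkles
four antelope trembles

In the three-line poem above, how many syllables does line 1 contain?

5

Line 1: without(2) + no(1) + footstep(2) = 5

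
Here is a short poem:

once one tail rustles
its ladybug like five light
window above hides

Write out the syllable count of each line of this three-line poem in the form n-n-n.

Line 1: once (1), one (1), tail (1), rustles (2) → 5
Line 2: its (1), ladybug (3), like (1), five (1), light (1) → 7
Line 3: window (2), above (2), hides (1) → 5

5-7-5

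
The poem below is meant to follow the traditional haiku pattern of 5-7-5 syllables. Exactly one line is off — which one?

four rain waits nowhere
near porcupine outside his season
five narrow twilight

The second line

Line 1: four(1) + rain(1) + waits(1) + nowhere(2) = 5 ✓
Line 2: near(1) + porcupine(3) + outside(2) + his(1) + season(2) = 9 (expected 7)
Line 3: five(1) + narrow(2) + twilight(2) = 5 ✓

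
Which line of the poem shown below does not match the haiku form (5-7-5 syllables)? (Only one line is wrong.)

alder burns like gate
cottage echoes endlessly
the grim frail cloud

Line 1: alder (2), burns (1), like (1), gate (1) → 5 ✓
Line 2: cottage (2), echoes (2), endlessly (3) → 7 ✓
Line 3: the (1), grim (1), frail (1), cloud (1) → 4 (expected 5)

The third line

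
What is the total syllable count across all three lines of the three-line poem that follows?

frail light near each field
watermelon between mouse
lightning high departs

Line 1: frail(1) + light(1) + near(1) + each(1) + field(1) = 5
Line 2: watermelon(4) + between(2) + mouse(1) = 7
Line 3: lightning(2) + high(1) + departs(2) = 5
Total: 5 + 7 + 5 = 17

17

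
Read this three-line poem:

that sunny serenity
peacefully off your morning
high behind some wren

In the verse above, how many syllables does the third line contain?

5

The third line: high(1) + behind(2) + some(1) + wren(1) = 5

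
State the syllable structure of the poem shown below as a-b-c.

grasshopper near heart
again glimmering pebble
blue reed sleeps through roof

Line 1: grasshopper(3) + near(1) + heart(1) = 5
Line 2: again(2) + glimmering(3) + pebble(2) = 7
Line 3: blue(1) + reed(1) + sleeps(1) + through(1) + roof(1) = 5

5-7-5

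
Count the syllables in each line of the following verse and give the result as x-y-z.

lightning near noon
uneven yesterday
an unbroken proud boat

4-6-6

Line 1: lightning(2) + near(1) + noon(1) = 4
Line 2: uneven(3) + yesterday(3) = 6
Line 3: an(1) + unbroken(3) + proud(1) + boat(1) = 6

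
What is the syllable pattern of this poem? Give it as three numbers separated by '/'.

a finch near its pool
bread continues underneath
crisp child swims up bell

Line 1: a(1) + finch(1) + near(1) + its(1) + pool(1) = 5
Line 2: bread(1) + continues(3) + underneath(3) = 7
Line 3: crisp(1) + child(1) + swims(1) + up(1) + bell(1) = 5

5/7/5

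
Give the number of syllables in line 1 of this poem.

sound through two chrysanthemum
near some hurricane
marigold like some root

Line 1: "sound through two chrysanthemum": 1+1+1+4 = 7

7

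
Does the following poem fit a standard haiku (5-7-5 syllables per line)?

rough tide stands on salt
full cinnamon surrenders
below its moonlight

Line 1: rough (1), tide (1), stands (1), on (1), salt (1) → 5 ✓
Line 2: full (1), cinnamon (3), surrenders (3) → 7 ✓
Line 3: below (2), its (1), moonlight (2) → 5 ✓

Yes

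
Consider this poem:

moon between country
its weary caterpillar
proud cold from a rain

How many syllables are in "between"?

2

"between" has 2 syllables.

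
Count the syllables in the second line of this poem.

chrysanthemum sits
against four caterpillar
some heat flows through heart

7

The second line: against(2) + four(1) + caterpillar(4) = 7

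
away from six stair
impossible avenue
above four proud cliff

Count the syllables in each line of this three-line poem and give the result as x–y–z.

5–7–5

Line 1: away(2) + from(1) + six(1) + stair(1) = 5
Line 2: impossible(4) + avenue(3) = 7
Line 3: above(2) + four(1) + proud(1) + cliff(1) = 5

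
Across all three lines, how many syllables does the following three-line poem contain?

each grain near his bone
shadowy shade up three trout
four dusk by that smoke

Line 1: "each grain near his bone": 1+1+1+1+1 = 5
Line 2: "shadowy shade up three trout": 3+1+1+1+1 = 7
Line 3: "four dusk by that smoke": 1+1+1+1+1 = 5
Total: 5 + 7 + 5 = 17

17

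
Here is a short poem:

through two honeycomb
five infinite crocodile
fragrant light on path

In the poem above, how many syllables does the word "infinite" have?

3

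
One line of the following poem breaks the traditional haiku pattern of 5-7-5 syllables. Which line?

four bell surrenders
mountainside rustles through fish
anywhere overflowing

Line 3

Line 1: four (1), bell (1), surrenders (3) → 5 ✓
Line 2: mountainside (3), rustles (2), through (1), fish (1) → 7 ✓
Line 3: anywhere (3), overflowing (4) → 7 (expected 5)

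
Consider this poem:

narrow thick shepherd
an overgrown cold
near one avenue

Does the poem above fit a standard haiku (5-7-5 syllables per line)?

No

Line 1: narrow (2), thick (1), shepherd (2) → 5 ✓
Line 2: an (1), overgrown (3), cold (1) → 5 (expected 7)
Line 3: near (1), one (1), avenue (3) → 5 ✓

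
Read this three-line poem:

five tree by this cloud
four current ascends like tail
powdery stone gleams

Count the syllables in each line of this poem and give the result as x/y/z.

Line 1: five (1), tree (1), by (1), this (1), cloud (1) → 5
Line 2: four (1), current (2), ascends (2), like (1), tail (1) → 7
Line 3: powdery (3), stone (1), gleams (1) → 5

5/7/5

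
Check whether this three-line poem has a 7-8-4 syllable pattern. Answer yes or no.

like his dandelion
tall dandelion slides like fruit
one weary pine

Line 1: like (1), his (1), dandelion (4) → 6 (expected 7)
Line 2: tall (1), dandelion (4), slides (1), like (1), fruit (1) → 8 ✓
Line 3: one (1), weary (2), pine (1) → 4 ✓

No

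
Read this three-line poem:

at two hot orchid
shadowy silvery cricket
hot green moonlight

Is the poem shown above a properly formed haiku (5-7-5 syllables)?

Line 1: at (1), two (1), hot (1), orchid (2) → 5 ✓
Line 2: shadowy (3), silvery (3), cricket (2) → 8 (expected 7)
Line 3: hot (1), green (1), moonlight (2) → 4 (expected 5)

No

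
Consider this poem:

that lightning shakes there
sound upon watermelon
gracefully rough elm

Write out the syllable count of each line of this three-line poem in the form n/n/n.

5/7/5

Line 1: "that lightning shakes there": 1+2+1+1 = 5
Line 2: "sound upon watermelon": 1+2+4 = 7
Line 3: "gracefully rough elm": 3+1+1 = 5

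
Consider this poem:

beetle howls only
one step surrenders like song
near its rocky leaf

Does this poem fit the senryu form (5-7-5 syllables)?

Yes

Line 1: beetle(2) + howls(1) + only(2) = 5 ✓
Line 2: one(1) + step(1) + surrenders(3) + like(1) + song(1) = 7 ✓
Line 3: near(1) + its(1) + rocky(2) + leaf(1) = 5 ✓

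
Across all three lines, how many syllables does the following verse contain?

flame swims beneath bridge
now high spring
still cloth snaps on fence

Line 1: flame (1), swims (1), beneath (2), bridge (1) → 5
Line 2: now (1), high (1), spring (1) → 3
Line 3: still (1), cloth (1), snaps (1), on (1), fence (1) → 5
Total: 5 + 3 + 5 = 13

13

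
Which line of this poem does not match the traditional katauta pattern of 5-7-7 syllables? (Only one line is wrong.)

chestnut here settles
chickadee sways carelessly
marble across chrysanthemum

Line 1: "chestnut here settles": 2+1+2 = 5 ✓
Line 2: "chickadee sways carelessly": 3+1+3 = 7 ✓
Line 3: "marble across chrysanthemum": 2+2+4 = 8 (expected 7)

Line 3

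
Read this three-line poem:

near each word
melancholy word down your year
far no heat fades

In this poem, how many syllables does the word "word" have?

"word" has 1 syllable.

1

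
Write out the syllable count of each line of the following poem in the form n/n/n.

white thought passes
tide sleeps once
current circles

4/3/4

Line 1: white(1) + thought(1) + passes(2) = 4
Line 2: tide(1) + sleeps(1) + once(1) = 3
Line 3: current(2) + circles(2) = 4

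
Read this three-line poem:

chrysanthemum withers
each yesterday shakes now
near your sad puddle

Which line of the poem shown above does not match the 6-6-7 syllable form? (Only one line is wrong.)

Line 3

Line 1: "chrysanthemum withers": 4+2 = 6 ✓
Line 2: "each yesterday shakes now": 1+3+1+1 = 6 ✓
Line 3: "near your sad puddle": 1+1+1+2 = 5 (expected 7)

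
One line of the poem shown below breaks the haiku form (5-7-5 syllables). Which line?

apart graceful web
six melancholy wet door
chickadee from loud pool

Line 3

Line 1: "apart graceful web": 2+2+1 = 5 ✓
Line 2: "six melancholy wet door": 1+4+1+1 = 7 ✓
Line 3: "chickadee from loud pool": 3+1+1+1 = 6 (expected 5)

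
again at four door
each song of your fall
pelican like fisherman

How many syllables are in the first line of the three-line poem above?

The first line: "again at four door": 2+1+1+1 = 5

5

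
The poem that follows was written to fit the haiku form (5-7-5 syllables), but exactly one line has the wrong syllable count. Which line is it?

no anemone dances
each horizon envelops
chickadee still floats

The first line

Line 1: no(1) + anemone(4) + dances(2) = 7 (expected 5)
Line 2: each(1) + horizon(3) + envelops(3) = 7 ✓
Line 3: chickadee(3) + still(1) + floats(1) = 5 ✓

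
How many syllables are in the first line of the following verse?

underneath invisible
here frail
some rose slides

The first line: "underneath invisible": 3+4 = 7

7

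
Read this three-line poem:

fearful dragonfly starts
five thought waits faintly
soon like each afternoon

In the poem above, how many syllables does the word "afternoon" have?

3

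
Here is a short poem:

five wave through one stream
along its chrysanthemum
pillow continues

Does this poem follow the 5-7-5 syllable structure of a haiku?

Yes

Line 1: five (1), wave (1), through (1), one (1), stream (1) → 5 ✓
Line 2: along (2), its (1), chrysanthemum (4) → 7 ✓
Line 3: pillow (2), continues (3) → 5 ✓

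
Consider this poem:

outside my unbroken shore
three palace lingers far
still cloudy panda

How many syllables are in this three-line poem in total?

18

Line 1: "outside my unbroken shore": 2+1+3+1 = 7
Line 2: "three palace lingers far": 1+2+2+1 = 6
Line 3: "still cloudy panda": 1+2+2 = 5
Total: 7 + 6 + 5 = 18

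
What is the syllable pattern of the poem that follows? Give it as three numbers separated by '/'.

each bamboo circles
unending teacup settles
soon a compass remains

5/7/6

Line 1: each (1), bamboo (2), circles (2) → 5
Line 2: unending (3), teacup (2), settles (2) → 7
Line 3: soon (1), a (1), compass (2), remains (2) → 6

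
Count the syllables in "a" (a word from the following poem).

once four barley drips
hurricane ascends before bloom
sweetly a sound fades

1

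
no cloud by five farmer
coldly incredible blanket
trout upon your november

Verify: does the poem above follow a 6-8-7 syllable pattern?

Yes

Line 1: no(1) + cloud(1) + by(1) + five(1) + farmer(2) = 6 ✓
Line 2: coldly(2) + incredible(4) + blanket(2) = 8 ✓
Line 3: trout(1) + upon(2) + your(1) + november(3) = 7 ✓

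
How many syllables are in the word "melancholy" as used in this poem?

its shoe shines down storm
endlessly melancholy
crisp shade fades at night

4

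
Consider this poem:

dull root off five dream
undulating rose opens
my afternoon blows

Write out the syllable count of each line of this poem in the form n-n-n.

5-7-5

Line 1: dull (1), root (1), off (1), five (1), dream (1) → 5
Line 2: undulating (4), rose (1), opens (2) → 7
Line 3: my (1), afternoon (3), blows (1) → 5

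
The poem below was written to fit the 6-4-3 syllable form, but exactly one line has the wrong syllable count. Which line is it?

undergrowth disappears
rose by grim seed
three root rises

Line 3

Line 1: undergrowth(3) + disappears(3) = 6 ✓
Line 2: rose(1) + by(1) + grim(1) + seed(1) = 4 ✓
Line 3: three(1) + root(1) + rises(2) = 4 (expected 3)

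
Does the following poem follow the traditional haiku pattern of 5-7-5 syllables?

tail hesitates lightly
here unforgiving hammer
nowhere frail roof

Line 1: "tail hesitates lightly": 1+3+2 = 6 (expected 5)
Line 2: "here unforgiving hammer": 1+4+2 = 7 ✓
Line 3: "nowhere frail roof": 2+1+1 = 4 (expected 5)

No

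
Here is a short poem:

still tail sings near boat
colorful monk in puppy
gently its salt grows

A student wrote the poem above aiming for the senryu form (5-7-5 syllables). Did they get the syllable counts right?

Line 1: still(1) + tail(1) + sings(1) + near(1) + boat(1) = 5 ✓
Line 2: colorful(3) + monk(1) + in(1) + puppy(2) = 7 ✓
Line 3: gently(2) + its(1) + salt(1) + grows(1) = 5 ✓

Yes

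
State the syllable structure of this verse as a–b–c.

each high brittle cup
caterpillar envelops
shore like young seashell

Line 1: "each high brittle cup": 1+1+2+1 = 5
Line 2: "caterpillar envelops": 4+3 = 7
Line 3: "shore like young seashell": 1+1+1+2 = 5

5–7–5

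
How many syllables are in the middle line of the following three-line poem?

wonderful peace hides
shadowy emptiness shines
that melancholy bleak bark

The middle line: shadowy(3) + emptiness(3) + shines(1) = 7

7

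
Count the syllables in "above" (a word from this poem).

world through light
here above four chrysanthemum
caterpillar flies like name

"above" has 2 syllables.

2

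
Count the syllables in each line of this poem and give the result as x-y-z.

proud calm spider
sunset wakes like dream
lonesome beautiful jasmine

Line 1: proud(1) + calm(1) + spider(2) = 4
Line 2: sunset(2) + wakes(1) + like(1) + dream(1) = 5
Line 3: lonesome(2) + beautiful(3) + jasmine(2) = 7

4-5-7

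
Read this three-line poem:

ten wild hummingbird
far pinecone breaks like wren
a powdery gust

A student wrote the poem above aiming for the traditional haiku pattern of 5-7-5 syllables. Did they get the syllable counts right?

No

Line 1: ten (1), wild (1), hummingbird (3) → 5 ✓
Line 2: far (1), pinecone (2), breaks (1), like (1), wren (1) → 6 (expected 7)
Line 3: a (1), powdery (3), gust (1) → 5 ✓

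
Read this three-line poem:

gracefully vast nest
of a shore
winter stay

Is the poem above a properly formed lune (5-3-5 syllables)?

Line 1: "gracefully vast nest": 3+1+1 = 5 ✓
Line 2: "of a shore": 1+1+1 = 3 ✓
Line 3: "winter stay": 2+1 = 3 (expected 5)

No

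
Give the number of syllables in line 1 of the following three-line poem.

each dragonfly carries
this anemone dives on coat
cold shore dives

6

Line 1: "each dragonfly carries": 1+3+2 = 6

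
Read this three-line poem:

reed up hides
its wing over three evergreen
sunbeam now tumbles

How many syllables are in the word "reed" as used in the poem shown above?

1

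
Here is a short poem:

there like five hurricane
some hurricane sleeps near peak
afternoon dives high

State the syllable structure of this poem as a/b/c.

Line 1: "there like five hurricane": 1+1+1+3 = 6
Line 2: "some hurricane sleeps near peak": 1+3+1+1+1 = 7
Line 3: "afternoon dives high": 3+1+1 = 5

6/7/5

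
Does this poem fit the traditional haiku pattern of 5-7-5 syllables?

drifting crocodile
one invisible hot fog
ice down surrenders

Line 1: drifting(2) + crocodile(3) = 5 ✓
Line 2: one(1) + invisible(4) + hot(1) + fog(1) = 7 ✓
Line 3: ice(1) + down(1) + surrenders(3) = 5 ✓

Yes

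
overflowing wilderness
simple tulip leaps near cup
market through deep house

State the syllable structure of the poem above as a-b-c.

7-7-5

Line 1: "overflowing wilderness": 4+3 = 7
Line 2: "simple tulip leaps near cup": 2+2+1+1+1 = 7
Line 3: "market through deep house": 2+1+1+1 = 5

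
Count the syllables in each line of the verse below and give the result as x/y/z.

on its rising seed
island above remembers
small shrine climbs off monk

Line 1: "on its rising seed": 1+1+2+1 = 5
Line 2: "island above remembers": 2+2+3 = 7
Line 3: "small shrine climbs off monk": 1+1+1+1+1 = 5

5/7/5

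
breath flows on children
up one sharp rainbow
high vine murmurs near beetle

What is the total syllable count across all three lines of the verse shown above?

Line 1: breath(1) + flows(1) + on(1) + children(2) = 5
Line 2: up(1) + one(1) + sharp(1) + rainbow(2) = 5
Line 3: high(1) + vine(1) + murmurs(2) + near(1) + beetle(2) = 7
Total: 5 + 5 + 7 = 17

17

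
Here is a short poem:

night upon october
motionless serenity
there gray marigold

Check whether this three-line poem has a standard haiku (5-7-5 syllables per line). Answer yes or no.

No

Line 1: night(1) + upon(2) + october(3) = 6 (expected 5)
Line 2: motionless(3) + serenity(4) = 7 ✓
Line 3: there(1) + gray(1) + marigold(3) = 5 ✓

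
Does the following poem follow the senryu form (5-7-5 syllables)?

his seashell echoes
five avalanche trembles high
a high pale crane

No

Line 1: his(1) + seashell(2) + echoes(2) = 5 ✓
Line 2: five(1) + avalanche(3) + trembles(2) + high(1) = 7 ✓
Line 3: a(1) + high(1) + pale(1) + crane(1) = 4 (expected 5)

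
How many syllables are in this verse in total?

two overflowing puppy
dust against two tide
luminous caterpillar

19

Line 1: two(1) + overflowing(4) + puppy(2) = 7
Line 2: dust(1) + against(2) + two(1) + tide(1) = 5
Line 3: luminous(3) + caterpillar(4) = 7
Total: 7 + 5 + 7 = 19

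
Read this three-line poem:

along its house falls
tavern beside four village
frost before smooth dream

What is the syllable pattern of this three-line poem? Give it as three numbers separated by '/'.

5/7/5

Line 1: along(2) + its(1) + house(1) + falls(1) = 5
Line 2: tavern(2) + beside(2) + four(1) + village(2) = 7
Line 3: frost(1) + before(2) + smooth(1) + dream(1) = 5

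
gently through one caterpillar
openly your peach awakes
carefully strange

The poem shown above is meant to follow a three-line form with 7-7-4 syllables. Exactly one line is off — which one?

Line 1

Line 1: "gently through one caterpillar": 2+1+1+4 = 8 (expected 7)
Line 2: "openly your peach awakes": 3+1+1+2 = 7 ✓
Line 3: "carefully strange": 3+1 = 4 ✓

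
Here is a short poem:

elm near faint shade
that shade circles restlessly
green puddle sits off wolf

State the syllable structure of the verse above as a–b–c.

Line 1: elm (1), near (1), faint (1), shade (1) → 4
Line 2: that (1), shade (1), circles (2), restlessly (3) → 7
Line 3: green (1), puddle (2), sits (1), off (1), wolf (1) → 6

4–7–6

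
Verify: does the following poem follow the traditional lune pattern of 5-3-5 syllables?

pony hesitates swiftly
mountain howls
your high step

Line 1: "pony hesitates swiftly": 2+3+2 = 7 (expected 5)
Line 2: "mountain howls": 2+1 = 3 ✓
Line 3: "your high step": 1+1+1 = 3 (expected 5)

No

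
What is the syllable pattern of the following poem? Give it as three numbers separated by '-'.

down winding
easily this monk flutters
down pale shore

Line 1: down(1) + winding(2) = 3
Line 2: easily(3) + this(1) + monk(1) + flutters(2) = 7
Line 3: down(1) + pale(1) + shore(1) = 3

3-7-3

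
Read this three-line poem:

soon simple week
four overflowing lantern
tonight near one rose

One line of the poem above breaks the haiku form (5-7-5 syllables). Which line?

The first line

Line 1: soon (1), simple (2), week (1) → 4 (expected 5)
Line 2: four (1), overflowing (4), lantern (2) → 7 ✓
Line 3: tonight (2), near (1), one (1), rose (1) → 5 ✓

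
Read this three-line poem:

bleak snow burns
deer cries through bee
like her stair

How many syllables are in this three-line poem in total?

10

Line 1: bleak(1) + snow(1) + burns(1) = 3
Line 2: deer(1) + cries(1) + through(1) + bee(1) = 4
Line 3: like(1) + her(1) + stair(1) = 3
Total: 3 + 4 + 3 = 10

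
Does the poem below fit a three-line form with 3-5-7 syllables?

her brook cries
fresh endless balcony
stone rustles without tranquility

Line 1: her(1) + brook(1) + cries(1) = 3 ✓
Line 2: fresh(1) + endless(2) + balcony(3) = 6 (expected 5)
Line 3: stone(1) + rustles(2) + without(2) + tranquility(4) = 9 (expected 7)

No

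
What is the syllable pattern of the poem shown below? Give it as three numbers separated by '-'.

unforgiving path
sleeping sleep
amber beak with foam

5-3-5

Line 1: "unforgiving path": 4+1 = 5
Line 2: "sleeping sleep": 2+1 = 3
Line 3: "amber beak with foam": 2+1+1+1 = 5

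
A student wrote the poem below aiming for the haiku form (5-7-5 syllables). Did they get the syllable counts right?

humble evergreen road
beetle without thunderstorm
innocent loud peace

Line 1: humble (2), evergreen (3), road (1) → 6 (expected 5)
Line 2: beetle (2), without (2), thunderstorm (3) → 7 ✓
Line 3: innocent (3), loud (1), peace (1) → 5 ✓

No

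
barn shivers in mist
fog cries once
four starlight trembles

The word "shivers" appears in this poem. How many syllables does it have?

"shivers" has 2 syllables.

2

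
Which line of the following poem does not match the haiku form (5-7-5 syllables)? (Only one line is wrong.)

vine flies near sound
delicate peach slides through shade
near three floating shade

Line 1: vine(1) + flies(1) + near(1) + sound(1) = 4 (expected 5)
Line 2: delicate(3) + peach(1) + slides(1) + through(1) + shade(1) = 7 ✓
Line 3: near(1) + three(1) + floating(2) + shade(1) = 5 ✓

The first line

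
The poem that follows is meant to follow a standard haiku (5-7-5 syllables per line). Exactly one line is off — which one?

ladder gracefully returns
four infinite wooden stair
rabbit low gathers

Line 1: ladder(2) + gracefully(3) + returns(2) = 7 (expected 5)
Line 2: four(1) + infinite(3) + wooden(2) + stair(1) = 7 ✓
Line 3: rabbit(2) + low(1) + gathers(2) = 5 ✓

The first line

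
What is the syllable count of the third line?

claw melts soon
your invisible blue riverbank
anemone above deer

The third line: anemone(4) + above(2) + deer(1) = 7

7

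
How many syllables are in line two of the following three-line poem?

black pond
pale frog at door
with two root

4

Line two: pale (1), frog (1), at (1), door (1) → 4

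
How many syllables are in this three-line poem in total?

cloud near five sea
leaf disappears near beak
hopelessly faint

Line 1: cloud (1), near (1), five (1), sea (1) → 4
Line 2: leaf (1), disappears (3), near (1), beak (1) → 6
Line 3: hopelessly (3), faint (1) → 4
Total: 4 + 6 + 4 = 14

14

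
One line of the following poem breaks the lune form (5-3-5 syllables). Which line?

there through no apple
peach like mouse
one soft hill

Line 1: "there through no apple": 1+1+1+2 = 5 ✓
Line 2: "peach like mouse": 1+1+1 = 3 ✓
Line 3: "one soft hill": 1+1+1 = 3 (expected 5)

The third line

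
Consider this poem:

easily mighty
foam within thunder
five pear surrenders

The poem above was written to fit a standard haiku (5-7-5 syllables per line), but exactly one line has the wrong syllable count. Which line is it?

Line 2

Line 1: easily (3), mighty (2) → 5 ✓
Line 2: foam (1), within (2), thunder (2) → 5 (expected 7)
Line 3: five (1), pear (1), surrenders (3) → 5 ✓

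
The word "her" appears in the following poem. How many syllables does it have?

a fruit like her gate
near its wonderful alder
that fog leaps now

1

"her" has 1 syllable.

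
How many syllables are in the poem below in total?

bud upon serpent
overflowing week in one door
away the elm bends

18

Line 1: bud (1), upon (2), serpent (2) → 5
Line 2: overflowing (4), week (1), in (1), one (1), door (1) → 8
Line 3: away (2), the (1), elm (1), bends (1) → 5
Total: 5 + 8 + 5 = 18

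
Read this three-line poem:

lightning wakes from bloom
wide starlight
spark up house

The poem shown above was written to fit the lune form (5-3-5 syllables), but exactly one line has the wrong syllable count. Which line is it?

Line 1: lightning (2), wakes (1), from (1), bloom (1) → 5 ✓
Line 2: wide (1), starlight (2) → 3 ✓
Line 3: spark (1), up (1), house (1) → 3 (expected 5)

The third line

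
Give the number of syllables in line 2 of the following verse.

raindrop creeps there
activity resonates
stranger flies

7

Line 2: activity(4) + resonates(3) = 7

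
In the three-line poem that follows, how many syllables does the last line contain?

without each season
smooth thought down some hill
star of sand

3

The last line: star (1), of (1), sand (1) → 3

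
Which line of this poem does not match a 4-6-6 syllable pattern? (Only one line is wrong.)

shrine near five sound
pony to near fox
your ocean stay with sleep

The second line

Line 1: shrine (1), near (1), five (1), sound (1) → 4 ✓
Line 2: pony (2), to (1), near (1), fox (1) → 5 (expected 6)
Line 3: your (1), ocean (2), stay (1), with (1), sleep (1) → 6 ✓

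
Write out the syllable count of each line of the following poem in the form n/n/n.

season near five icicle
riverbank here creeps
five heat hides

7/5/3

Line 1: season (2), near (1), five (1), icicle (3) → 7
Line 2: riverbank (3), here (1), creeps (1) → 5
Line 3: five (1), heat (1), hides (1) → 3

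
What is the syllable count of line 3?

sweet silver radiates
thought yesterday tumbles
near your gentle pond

Line 3: near(1) + your(1) + gentle(2) + pond(1) = 5

5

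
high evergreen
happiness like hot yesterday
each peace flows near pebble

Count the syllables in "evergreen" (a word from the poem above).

3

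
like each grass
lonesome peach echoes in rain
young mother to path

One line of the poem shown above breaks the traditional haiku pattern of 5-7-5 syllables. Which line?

Line 1: "like each grass": 1+1+1 = 3 (expected 5)
Line 2: "lonesome peach echoes in rain": 2+1+2+1+1 = 7 ✓
Line 3: "young mother to path": 1+2+1+1 = 5 ✓

Line 1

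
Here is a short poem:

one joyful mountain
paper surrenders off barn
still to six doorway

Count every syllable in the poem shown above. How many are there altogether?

Line 1: "one joyful mountain": 1+2+2 = 5
Line 2: "paper surrenders off barn": 2+3+1+1 = 7
Line 3: "still to six doorway": 1+1+1+2 = 5
Total: 5 + 7 + 5 = 17

17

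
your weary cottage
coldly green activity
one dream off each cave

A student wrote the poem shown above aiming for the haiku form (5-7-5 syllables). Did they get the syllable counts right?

Yes

Line 1: your (1), weary (2), cottage (2) → 5 ✓
Line 2: coldly (2), green (1), activity (4) → 7 ✓
Line 3: one (1), dream (1), off (1), each (1), cave (1) → 5 ✓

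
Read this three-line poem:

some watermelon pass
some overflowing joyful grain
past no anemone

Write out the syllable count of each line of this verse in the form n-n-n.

6-8-6

Line 1: "some watermelon pass": 1+4+1 = 6
Line 2: "some overflowing joyful grain": 1+4+2+1 = 8
Line 3: "past no anemone": 1+1+4 = 6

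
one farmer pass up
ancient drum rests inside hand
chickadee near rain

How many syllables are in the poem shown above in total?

17

Line 1: "one farmer pass up": 1+2+1+1 = 5
Line 2: "ancient drum rests inside hand": 2+1+1+2+1 = 7
Line 3: "chickadee near rain": 3+1+1 = 5
Total: 5 + 7 + 5 = 17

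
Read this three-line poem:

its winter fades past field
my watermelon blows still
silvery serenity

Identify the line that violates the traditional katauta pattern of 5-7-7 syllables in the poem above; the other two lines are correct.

Line 1

Line 1: "its winter fades past field": 1+2+1+1+1 = 6 (expected 5)
Line 2: "my watermelon blows still": 1+4+1+1 = 7 ✓
Line 3: "silvery serenity": 3+4 = 7 ✓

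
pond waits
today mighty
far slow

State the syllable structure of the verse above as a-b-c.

2-4-2

Line 1: pond(1) + waits(1) = 2
Line 2: today(2) + mighty(2) = 4
Line 3: far(1) + slow(1) = 2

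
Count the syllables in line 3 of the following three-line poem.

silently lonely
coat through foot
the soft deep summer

Line 3: "the soft deep summer": 1+1+1+2 = 5

5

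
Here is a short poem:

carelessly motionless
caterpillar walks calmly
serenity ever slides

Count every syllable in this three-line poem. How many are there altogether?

Line 1: carelessly(3) + motionless(3) = 6
Line 2: caterpillar(4) + walks(1) + calmly(2) = 7
Line 3: serenity(4) + ever(2) + slides(1) = 7
Total: 6 + 7 + 7 = 20

20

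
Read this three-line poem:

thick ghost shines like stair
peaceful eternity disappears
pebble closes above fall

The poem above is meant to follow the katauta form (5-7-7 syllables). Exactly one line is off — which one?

The second line

Line 1: "thick ghost shines like stair": 1+1+1+1+1 = 5 ✓
Line 2: "peaceful eternity disappears": 2+4+3 = 9 (expected 7)
Line 3: "pebble closes above fall": 2+2+2+1 = 7 ✓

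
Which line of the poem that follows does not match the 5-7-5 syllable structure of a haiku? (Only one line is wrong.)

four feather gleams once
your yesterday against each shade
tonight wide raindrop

Line 1: "four feather gleams once": 1+2+1+1 = 5 ✓
Line 2: "your yesterday against each shade": 1+3+2+1+1 = 8 (expected 7)
Line 3: "tonight wide raindrop": 2+1+2 = 5 ✓

The second line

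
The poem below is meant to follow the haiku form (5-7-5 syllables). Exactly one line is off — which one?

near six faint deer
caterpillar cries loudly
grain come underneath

Line 1

Line 1: near (1), six (1), faint (1), deer (1) → 4 (expected 5)
Line 2: caterpillar (4), cries (1), loudly (2) → 7 ✓
Line 3: grain (1), come (1), underneath (3) → 5 ✓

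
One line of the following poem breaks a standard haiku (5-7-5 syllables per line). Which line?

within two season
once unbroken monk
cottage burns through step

Line 1: "within two season": 2+1+2 = 5 ✓
Line 2: "once unbroken monk": 1+3+1 = 5 (expected 7)
Line 3: "cottage burns through step": 2+1+1+1 = 5 ✓

Line 2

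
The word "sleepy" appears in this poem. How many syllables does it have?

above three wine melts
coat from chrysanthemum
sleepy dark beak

"sleepy" has 2 syllables.

2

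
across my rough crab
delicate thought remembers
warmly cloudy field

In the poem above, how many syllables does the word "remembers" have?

3

"remembers" has 3 syllables.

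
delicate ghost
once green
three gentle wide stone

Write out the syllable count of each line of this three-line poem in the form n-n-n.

4-2-5

Line 1: delicate (3), ghost (1) → 4
Line 2: once (1), green (1) → 2
Line 3: three (1), gentle (2), wide (1), stone (1) → 5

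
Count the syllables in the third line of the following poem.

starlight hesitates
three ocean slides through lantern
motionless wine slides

The third line: motionless (3), wine (1), slides (1) → 5

5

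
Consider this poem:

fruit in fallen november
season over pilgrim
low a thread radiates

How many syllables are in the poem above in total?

Line 1: fruit (1), in (1), fallen (2), november (3) → 7
Line 2: season (2), over (2), pilgrim (2) → 6
Line 3: low (1), a (1), thread (1), radiates (3) → 6
Total: 7 + 6 + 6 = 19

19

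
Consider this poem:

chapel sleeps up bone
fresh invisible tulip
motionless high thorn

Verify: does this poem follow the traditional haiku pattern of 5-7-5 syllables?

Yes

Line 1: chapel(2) + sleeps(1) + up(1) + bone(1) = 5 ✓
Line 2: fresh(1) + invisible(4) + tulip(2) = 7 ✓
Line 3: motionless(3) + high(1) + thorn(1) = 5 ✓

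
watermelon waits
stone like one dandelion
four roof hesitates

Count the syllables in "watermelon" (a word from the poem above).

4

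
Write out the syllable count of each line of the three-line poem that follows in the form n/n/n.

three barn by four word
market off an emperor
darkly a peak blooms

5/7/5

Line 1: three(1) + barn(1) + by(1) + four(1) + word(1) = 5
Line 2: market(2) + off(1) + an(1) + emperor(3) = 7
Line 3: darkly(2) + a(1) + peak(1) + blooms(1) = 5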